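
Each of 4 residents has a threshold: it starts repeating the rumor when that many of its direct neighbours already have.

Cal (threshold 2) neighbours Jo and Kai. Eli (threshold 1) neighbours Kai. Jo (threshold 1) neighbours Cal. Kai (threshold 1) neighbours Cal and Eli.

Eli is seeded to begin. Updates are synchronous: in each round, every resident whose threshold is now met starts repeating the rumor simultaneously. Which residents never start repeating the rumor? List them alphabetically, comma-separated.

Round 1 — Eli starts repeating the rumor (initial).
Round 2 — checking thresholds:
  Kai: 1 of 2 neighbours ≥ 1, starts repeating the rumor.
Round 3 — no new spreads; cascade stops.

Cal, Jo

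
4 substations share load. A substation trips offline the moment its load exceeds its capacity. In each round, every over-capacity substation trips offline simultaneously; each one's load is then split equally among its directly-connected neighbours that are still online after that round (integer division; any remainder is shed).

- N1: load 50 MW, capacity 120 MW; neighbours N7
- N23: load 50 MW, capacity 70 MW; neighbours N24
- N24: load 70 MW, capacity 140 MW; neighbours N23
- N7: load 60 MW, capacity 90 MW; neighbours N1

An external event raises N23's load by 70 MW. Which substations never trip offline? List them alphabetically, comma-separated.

Round 1 — N23 at 120 > 70. N23 trips offline.
  N23 sheds 120 MW to N24: 120 each.
    N24: 70+120 = 190 > 140
Round 2 — N24 trips offline.
  N24 sheds 190 MW: no online neighbours, lost.
No further trips.

N1, N7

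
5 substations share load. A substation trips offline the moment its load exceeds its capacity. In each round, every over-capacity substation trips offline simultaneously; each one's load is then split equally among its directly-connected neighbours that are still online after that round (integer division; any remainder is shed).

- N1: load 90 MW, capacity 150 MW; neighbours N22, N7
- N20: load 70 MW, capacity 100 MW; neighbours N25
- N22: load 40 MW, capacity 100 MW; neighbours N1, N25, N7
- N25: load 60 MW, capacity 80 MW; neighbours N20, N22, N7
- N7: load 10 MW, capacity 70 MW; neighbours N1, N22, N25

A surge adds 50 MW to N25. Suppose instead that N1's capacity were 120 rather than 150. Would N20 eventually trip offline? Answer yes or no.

With N1's capacity at 120:
Round 1 — N25 at 110 > 80. N25 trips offline.
  N25 sheds 110 MW to N20, N22, N7: 36 each (2 lost).
    N20: 70+36 = 106 > 100
    N22: 40+36 = 76 ≤ 100
    N7: 10+36 = 46 ≤ 70
Round 2 — N20 trips offline.
  N20 sheds 106 MW: no online neighbours, lost.
No further trips.

yes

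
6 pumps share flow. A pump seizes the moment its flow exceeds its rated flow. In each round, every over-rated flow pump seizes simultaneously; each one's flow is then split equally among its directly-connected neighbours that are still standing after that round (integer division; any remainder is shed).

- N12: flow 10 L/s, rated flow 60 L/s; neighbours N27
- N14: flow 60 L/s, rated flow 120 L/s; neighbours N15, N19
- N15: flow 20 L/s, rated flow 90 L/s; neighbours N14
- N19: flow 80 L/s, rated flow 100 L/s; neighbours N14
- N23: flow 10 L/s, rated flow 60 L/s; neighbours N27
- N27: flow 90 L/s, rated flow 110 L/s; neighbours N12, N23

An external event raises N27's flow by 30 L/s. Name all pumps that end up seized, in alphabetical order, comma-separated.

Round 1 — N27 at 120 > 110. N27 seizes.
  N27 sheds 120 L/s to N12, N23: 60 each.
    N12: 10+60 = 70 > 60
    N23: 10+60 = 70 > 60
Round 2 — N12, N23 seize.
  N12 sheds 70 L/s: no online neighbours, lost.
  N23 sheds 70 L/s: no online neighbours, lost.
No further seizures.

N12, N23, N27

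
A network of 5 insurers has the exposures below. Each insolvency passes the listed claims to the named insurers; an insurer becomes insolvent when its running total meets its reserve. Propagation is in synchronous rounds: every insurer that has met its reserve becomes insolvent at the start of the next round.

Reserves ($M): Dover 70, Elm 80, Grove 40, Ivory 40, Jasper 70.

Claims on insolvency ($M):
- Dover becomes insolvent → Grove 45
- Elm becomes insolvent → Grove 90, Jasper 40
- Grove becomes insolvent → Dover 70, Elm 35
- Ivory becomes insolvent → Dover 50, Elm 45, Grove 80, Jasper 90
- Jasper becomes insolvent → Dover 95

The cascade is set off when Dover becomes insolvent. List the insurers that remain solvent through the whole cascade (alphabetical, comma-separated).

Elm, Ivory, Jasper

Round 1 — Dover becomes insolvent (initial).
  Grove: +45 → 45 ≥ 40
Round 2 — Grove becomes insolvent.
  Elm: +35 → 35 < 80
No further insolvencies.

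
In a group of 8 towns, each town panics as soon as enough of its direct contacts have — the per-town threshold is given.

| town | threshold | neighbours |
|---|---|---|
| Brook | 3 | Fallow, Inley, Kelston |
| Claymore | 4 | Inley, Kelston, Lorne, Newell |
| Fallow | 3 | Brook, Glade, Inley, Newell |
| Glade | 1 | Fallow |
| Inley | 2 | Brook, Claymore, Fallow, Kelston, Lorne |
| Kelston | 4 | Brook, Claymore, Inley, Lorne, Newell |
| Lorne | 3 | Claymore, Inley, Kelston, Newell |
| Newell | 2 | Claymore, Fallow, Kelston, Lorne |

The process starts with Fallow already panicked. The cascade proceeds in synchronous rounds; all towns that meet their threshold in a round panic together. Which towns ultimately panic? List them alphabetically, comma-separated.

Round 1 — Fallow panics (initial).
Round 2 — checking thresholds:
  Brook: 1 of 3 neighbours < 3, below threshold.
  Glade: 1 of 1 neighbours ≥ 1, panics.
  Inley: 1 of 5 neighbours < 2, below threshold.
  Newell: 1 of 4 neighbours < 2, below threshold.
Round 3 — no new panics; cascade stops.

Fallow, Glade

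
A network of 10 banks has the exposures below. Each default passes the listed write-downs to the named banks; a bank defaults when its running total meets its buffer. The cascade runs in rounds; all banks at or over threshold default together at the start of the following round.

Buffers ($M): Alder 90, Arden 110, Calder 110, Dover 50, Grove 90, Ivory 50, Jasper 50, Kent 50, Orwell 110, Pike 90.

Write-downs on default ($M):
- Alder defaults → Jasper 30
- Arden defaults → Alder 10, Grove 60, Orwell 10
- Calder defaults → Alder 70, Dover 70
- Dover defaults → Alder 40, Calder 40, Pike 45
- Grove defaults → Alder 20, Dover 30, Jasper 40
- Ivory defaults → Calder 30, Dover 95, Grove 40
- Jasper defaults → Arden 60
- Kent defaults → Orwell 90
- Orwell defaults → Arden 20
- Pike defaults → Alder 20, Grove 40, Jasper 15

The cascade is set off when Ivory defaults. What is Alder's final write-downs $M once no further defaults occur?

Round 1 — Ivory defaults (initial).
  Calder: +30 → 30 < 110
  Dover: +95 → 95 ≥ 50
  Grove: +40 → 40 < 90
Round 2 — Dover defaults.
  Alder: +40 → 40 < 90
  Calder: +40 → 70 < 110
  Pike: +45 → 45 < 90
No further defaults.

40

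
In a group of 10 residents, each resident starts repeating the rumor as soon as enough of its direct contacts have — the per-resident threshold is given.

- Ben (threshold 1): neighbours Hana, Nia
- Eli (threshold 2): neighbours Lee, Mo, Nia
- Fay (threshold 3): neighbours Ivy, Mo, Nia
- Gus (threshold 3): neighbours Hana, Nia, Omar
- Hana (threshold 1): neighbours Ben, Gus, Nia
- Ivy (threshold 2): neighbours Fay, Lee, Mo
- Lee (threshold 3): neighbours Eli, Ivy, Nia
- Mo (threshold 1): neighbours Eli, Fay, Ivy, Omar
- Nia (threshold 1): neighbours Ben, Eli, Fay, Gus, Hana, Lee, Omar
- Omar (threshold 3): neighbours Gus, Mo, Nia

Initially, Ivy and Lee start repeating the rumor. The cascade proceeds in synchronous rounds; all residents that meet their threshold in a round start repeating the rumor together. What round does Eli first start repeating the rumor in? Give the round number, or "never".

Round 1 — Ivy, Lee start repeating the rumor (initial).
Round 2 — checking thresholds:
  Eli: 1 of 3 neighbours < 2, below threshold.
  Fay: 1 of 3 neighbours < 3, below threshold.
  Mo: 1 of 4 neighbours ≥ 1, starts repeating the rumor.
  Nia: 1 of 7 neighbours ≥ 1, starts repeating the rumor.
Round 3 — checking thresholds:
  Ben: 1 of 2 neighbours ≥ 1, starts repeating the rumor.
  Eli: 3 of 3 neighbours ≥ 2, starts repeating the rumor.
  Fay: 3 of 3 neighbours ≥ 3, starts repeating the rumor.
  Gus: 1 of 3 neighbours < 3, below threshold.
  Hana: 1 of 3 neighbours ≥ 1, starts repeating the rumor.
  Omar: 2 of 3 neighbours < 3, below threshold.
Round 4 — no new spreads; cascade stops.

3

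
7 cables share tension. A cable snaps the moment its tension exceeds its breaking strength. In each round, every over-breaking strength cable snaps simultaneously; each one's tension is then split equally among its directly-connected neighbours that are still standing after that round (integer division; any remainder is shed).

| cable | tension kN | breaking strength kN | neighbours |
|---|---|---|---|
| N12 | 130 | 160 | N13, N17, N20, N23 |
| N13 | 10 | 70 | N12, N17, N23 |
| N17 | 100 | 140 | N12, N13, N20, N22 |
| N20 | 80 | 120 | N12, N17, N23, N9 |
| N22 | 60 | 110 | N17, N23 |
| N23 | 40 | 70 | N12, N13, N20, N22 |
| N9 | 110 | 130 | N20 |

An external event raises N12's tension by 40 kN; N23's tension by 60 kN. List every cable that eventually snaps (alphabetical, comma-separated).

N12, N13, N17, N20, N22, N23, N9

Round 1 — N12 at 170 > 160; N23 at 100 > 70. N12, N23 snap.
  N12 sheds 170 kN to N13, N17, N20: 56 each (2 lost).
    N13: 10+56 = 66 ≤ 70
    N17: 100+56 = 156 > 140
    N20: 80+56 = 136 > 120
  N23 sheds 100 kN to N13, N20, N22: 33 each (1 lost).
    N13: 66+33 = 99 > 70
    N20: 136+33 = 169 > 120
    N22: 60+33 = 93 ≤ 110
Round 2 — N13, N17, N20 snap.
  N13 sheds 99 kN: no online neighbours, lost.
  N17 sheds 156 kN to N22: 156 each.
    N22: 93+156 = 249 > 110
  N20 sheds 169 kN to N9: 169 each.
    N9: 110+169 = 279 > 130
Round 3 — N22, N9 snap.
  N22 sheds 249 kN: no online neighbours, lost.
  N9 sheds 279 kN: no online neighbours, lost.
No further breaks.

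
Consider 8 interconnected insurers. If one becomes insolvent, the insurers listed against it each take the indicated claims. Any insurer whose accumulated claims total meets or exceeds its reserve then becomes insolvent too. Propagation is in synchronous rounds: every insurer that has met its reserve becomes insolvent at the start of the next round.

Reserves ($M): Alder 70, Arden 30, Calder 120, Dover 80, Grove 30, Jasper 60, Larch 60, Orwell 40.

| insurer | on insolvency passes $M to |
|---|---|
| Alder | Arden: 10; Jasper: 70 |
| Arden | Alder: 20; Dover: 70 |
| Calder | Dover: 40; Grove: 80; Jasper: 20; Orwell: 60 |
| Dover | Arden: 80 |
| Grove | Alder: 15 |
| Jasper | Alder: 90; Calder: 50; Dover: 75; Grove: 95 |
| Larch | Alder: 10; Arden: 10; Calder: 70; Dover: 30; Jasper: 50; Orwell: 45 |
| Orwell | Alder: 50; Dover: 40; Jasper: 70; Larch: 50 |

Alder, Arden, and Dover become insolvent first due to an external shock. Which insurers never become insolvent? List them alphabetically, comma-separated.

Calder, Larch, Orwell

Round 1 — Alder, Arden, Dover become insolvent (initial).
  Jasper: +70 → 70 ≥ 60
Round 2 — Jasper becomes insolvent.
  Calder: +50 → 50 < 120
  Grove: +95 → 95 ≥ 30
Round 3 — Grove becomes insolvent.
No further insolvencies.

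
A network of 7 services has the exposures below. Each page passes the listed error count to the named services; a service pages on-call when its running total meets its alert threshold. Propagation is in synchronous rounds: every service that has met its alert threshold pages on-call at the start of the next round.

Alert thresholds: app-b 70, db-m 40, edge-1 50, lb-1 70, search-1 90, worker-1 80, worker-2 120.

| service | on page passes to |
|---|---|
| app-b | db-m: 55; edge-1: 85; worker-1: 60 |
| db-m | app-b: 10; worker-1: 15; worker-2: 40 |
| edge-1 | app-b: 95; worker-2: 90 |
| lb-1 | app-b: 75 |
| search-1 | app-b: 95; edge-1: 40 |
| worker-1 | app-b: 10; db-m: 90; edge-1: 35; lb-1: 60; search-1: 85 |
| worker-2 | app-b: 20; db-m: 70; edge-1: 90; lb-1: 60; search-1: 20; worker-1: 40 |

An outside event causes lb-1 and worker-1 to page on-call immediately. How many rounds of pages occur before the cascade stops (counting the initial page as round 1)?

5

Round 1 — lb-1, worker-1 page on-call (initial).
  app-b: +75+10 → 85 ≥ 70
  db-m: +90 → 90 ≥ 40
  edge-1: +35 → 35 < 50
  search-1: +85 → 85 < 90
Round 2 — app-b, db-m page on-call.
  edge-1: +85 → 120 ≥ 50
  worker-2: +40 → 40 < 120
Round 3 — edge-1 pages on-call.
  worker-2: +90 → 130 ≥ 120
Round 4 — worker-2 pages on-call.
  search-1: +20 → 105 ≥ 90
Round 5 — search-1 pages on-call.
No further pages.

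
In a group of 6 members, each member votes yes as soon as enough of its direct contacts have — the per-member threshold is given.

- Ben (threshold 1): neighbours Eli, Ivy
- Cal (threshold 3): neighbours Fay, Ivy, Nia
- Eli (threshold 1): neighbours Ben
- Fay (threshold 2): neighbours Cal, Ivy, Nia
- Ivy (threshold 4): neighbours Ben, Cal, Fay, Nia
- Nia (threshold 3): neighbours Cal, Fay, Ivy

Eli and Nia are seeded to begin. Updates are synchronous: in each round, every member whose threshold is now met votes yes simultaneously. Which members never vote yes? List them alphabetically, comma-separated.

Cal, Fay, Ivy

Round 1 — Eli, Nia vote yes (initial).
Round 2 — checking thresholds:
  Ben: 1 of 2 neighbours ≥ 1, votes yes.
  Cal: 1 of 3 neighbours < 3, not yet.
  Fay: 1 of 3 neighbours < 2, not yet.
  Ivy: 1 of 4 neighbours < 4, not yet.
Round 3 — no new yes votes; cascade stops.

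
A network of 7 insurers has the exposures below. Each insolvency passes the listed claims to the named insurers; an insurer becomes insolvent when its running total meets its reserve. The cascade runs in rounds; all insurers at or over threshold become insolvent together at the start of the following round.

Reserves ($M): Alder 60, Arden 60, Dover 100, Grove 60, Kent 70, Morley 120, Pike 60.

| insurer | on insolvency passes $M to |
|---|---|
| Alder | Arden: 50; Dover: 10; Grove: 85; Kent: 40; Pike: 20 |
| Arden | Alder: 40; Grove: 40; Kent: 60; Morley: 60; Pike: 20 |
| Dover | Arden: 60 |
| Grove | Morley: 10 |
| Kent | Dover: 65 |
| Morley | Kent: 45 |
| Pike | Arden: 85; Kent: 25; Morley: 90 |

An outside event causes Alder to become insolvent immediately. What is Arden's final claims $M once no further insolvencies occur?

50

Round 1 — Alder becomes insolvent (initial).
  Arden: +50 → 50 < 60
  Dover: +10 → 10 < 100
  Grove: +85 → 85 ≥ 60
  Kent: +40 → 40 < 70
  Pike: +20 → 20 < 60
Round 2 — Grove becomes insolvent.
  Morley: +10 → 10 < 120
No further insolvencies.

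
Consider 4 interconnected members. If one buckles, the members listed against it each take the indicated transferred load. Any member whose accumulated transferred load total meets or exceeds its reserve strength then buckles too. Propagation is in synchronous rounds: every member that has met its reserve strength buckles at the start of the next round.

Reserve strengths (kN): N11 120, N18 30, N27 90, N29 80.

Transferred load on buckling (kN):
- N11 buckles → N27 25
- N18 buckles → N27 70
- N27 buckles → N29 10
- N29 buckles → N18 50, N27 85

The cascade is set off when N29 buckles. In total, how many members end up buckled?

3

Round 1 — N29 buckles (initial).
  N18: +50 → 50 ≥ 30
  N27: +85 → 85 < 90
Round 2 — N18 buckles.
  N27: +70 → 155 ≥ 90
Round 3 — N27 buckles.
No further bucklings.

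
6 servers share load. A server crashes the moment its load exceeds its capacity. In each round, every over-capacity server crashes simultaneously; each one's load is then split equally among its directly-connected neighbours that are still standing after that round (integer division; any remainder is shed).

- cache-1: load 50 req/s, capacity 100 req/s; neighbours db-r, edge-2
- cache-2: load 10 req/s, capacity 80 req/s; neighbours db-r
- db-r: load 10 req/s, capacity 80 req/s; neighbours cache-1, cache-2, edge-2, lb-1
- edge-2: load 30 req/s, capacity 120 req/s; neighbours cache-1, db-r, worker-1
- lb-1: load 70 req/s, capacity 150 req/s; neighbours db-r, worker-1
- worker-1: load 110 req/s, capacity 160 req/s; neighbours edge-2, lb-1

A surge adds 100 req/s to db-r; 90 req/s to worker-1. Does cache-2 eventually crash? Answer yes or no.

Round 1 — db-r at 110 > 80; worker-1 at 200 > 160. db-r, worker-1 crash.
  db-r sheds 110 req/s to cache-1, cache-2, edge-2, lb-1: 27 each (2 lost).
    cache-1: 50+27 = 77 ≤ 100
    cache-2: 10+27 = 37 ≤ 80
    edge-2: 30+27 = 57 ≤ 120
    lb-1: 70+27 = 97 ≤ 150
  worker-1 sheds 200 req/s to edge-2, lb-1: 100 each.
    edge-2: 57+100 = 157 > 120
    lb-1: 97+100 = 197 > 150
Round 2 — edge-2, lb-1 crash.
  edge-2 sheds 157 req/s to cache-1: 157 each.
    cache-1: 77+157 = 234 > 100
  lb-1 sheds 197 req/s: no online neighbours, lost.
Round 3 — cache-1 crashes.
  cache-1 sheds 234 req/s: no online neighbours, lost.
No further crashes.

no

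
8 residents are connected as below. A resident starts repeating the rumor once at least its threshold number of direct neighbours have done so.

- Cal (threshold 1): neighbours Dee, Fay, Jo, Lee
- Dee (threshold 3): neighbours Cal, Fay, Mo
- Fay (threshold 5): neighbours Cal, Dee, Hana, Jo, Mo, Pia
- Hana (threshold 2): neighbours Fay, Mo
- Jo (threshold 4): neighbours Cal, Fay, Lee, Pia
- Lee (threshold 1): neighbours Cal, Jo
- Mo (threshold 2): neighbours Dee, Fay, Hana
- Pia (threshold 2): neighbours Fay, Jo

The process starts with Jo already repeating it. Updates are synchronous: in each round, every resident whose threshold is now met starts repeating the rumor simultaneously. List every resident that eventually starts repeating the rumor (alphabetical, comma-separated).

Round 1 — Jo starts repeating the rumor (initial).
Round 2 — checking thresholds:
  Cal: 1 of 4 neighbours ≥ 1, starts repeating the rumor.
  Fay: 1 of 6 neighbours < 5, below threshold.
  Lee: 1 of 2 neighbours ≥ 1, starts repeating the rumor.
  Pia: 1 of 2 neighbours < 2, below threshold.
Round 3 — no new spreads; cascade stops.

Cal, Jo, Lee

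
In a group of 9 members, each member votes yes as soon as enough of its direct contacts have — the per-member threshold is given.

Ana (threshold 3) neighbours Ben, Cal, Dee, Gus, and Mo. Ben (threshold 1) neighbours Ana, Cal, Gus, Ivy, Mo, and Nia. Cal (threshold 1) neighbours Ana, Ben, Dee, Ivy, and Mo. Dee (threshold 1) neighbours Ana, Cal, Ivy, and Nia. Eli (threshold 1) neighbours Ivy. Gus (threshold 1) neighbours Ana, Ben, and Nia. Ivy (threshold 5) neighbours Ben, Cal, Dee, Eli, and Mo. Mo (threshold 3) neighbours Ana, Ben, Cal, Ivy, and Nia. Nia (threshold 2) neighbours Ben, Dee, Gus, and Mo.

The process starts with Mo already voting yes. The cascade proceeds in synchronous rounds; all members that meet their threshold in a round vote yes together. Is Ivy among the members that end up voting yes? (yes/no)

no

Round 1 — Mo votes yes (initial).
Round 2 — checking thresholds:
  Ana: 1 of 5 neighbours < 3, not yet.
  Ben: 1 of 6 neighbours ≥ 1, votes yes.
  Cal: 1 of 5 neighbours ≥ 1, votes yes.
  Ivy: 1 of 5 neighbours < 5, not yet.
  Nia: 1 of 4 neighbours < 2, not yet.
Round 3 — checking thresholds:
  Ana: 3 of 5 neighbours ≥ 3, votes yes.
  Dee: 1 of 4 neighbours ≥ 1, votes yes.
  Gus: 1 of 3 neighbours ≥ 1, votes yes.
  Ivy: 3 of 5 neighbours < 5, not yet.
  Nia: 2 of 4 neighbours ≥ 2, votes yes.
Round 4 — no new yes votes; cascade stops.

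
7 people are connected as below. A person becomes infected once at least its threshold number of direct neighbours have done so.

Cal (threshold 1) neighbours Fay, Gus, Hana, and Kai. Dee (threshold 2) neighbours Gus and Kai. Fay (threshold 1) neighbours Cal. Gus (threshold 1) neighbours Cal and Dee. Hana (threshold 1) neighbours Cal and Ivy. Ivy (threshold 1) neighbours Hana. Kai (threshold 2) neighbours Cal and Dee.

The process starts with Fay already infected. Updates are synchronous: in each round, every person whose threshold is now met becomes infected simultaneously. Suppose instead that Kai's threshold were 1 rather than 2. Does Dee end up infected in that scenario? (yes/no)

With Kai's threshold at 1:
Round 1 — Fay becomes infected (initial).
Round 2 — checking thresholds:
  Cal: 1 of 4 neighbours ≥ 1, becomes infected.
Round 3 — checking thresholds:
  Gus: 1 of 2 neighbours ≥ 1, becomes infected.
  Hana: 1 of 2 neighbours ≥ 1, becomes infected.
  Kai: 1 of 2 neighbours ≥ 1, becomes infected.
Round 4 — checking thresholds:
  Dee: 2 of 2 neighbours ≥ 2, becomes infected.
  Ivy: 1 of 1 neighbours ≥ 1, becomes infected.
Round 5 — no new infections; cascade stops.

yes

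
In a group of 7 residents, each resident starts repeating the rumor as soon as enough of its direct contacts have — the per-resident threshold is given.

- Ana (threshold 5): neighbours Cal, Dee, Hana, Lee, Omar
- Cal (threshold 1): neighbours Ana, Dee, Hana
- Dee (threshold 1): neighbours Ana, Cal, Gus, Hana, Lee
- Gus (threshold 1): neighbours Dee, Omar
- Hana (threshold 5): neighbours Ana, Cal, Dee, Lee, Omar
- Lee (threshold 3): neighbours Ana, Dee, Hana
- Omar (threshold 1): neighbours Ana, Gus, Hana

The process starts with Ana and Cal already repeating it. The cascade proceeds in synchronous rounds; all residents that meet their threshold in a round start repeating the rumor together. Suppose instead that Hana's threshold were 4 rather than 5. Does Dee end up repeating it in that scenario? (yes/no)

With Hana's threshold at 4:
Round 1 — Ana, Cal start repeating the rumor (initial).
Round 2 — checking thresholds:
  Dee: 2 of 5 neighbours ≥ 1, starts repeating the rumor.
  Hana: 2 of 5 neighbours < 4, holds.
  Lee: 1 of 3 neighbours < 3, holds.
  Omar: 1 of 3 neighbours ≥ 1, starts repeating the rumor.
Round 3 — checking thresholds:
  Gus: 2 of 2 neighbours ≥ 1, starts repeating the rumor.
  Hana: 4 of 5 neighbours ≥ 4, starts repeating the rumor.
  Lee: 2 of 3 neighbours < 3, holds.
Round 4 — checking thresholds:
  Lee: 3 of 3 neighbours ≥ 3, starts repeating the rumor.
Round 5 — no new spreads; cascade stops.

yes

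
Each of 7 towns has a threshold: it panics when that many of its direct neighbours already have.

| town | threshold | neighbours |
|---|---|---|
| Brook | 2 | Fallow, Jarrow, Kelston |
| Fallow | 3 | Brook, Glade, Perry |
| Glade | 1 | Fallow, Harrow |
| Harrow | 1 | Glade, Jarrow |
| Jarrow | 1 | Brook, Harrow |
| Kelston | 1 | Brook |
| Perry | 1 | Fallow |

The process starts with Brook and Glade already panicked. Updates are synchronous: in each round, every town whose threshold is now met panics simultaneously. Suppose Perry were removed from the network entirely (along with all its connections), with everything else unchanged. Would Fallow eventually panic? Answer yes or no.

With Perry removed:
Round 1 — Brook, Glade panic (initial).
Round 2 — checking thresholds:
  Fallow: 2 of 2 neighbours < 3, below threshold.
  Harrow: 1 of 2 neighbours ≥ 1, panics.
  Jarrow: 1 of 2 neighbours ≥ 1, panics.
  Kelston: 1 of 1 neighbours ≥ 1, panics.
Round 3 — no new panics; cascade stops.

no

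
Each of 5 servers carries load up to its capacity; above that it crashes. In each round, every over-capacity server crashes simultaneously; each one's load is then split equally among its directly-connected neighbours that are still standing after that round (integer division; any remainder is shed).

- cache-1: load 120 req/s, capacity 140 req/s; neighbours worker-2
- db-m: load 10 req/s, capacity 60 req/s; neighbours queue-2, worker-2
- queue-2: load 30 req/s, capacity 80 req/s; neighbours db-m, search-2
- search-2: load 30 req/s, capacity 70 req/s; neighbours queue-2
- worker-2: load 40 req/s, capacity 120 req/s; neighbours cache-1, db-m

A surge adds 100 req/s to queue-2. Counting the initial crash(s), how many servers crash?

3

Round 1 — queue-2 at 130 > 80. queue-2 crashes.
  queue-2 sheds 130 req/s to db-m, search-2: 65 each.
    db-m: 10+65 = 75 > 60
    search-2: 30+65 = 95 > 70
Round 2 — db-m, search-2 crash.
  db-m sheds 75 req/s to worker-2: 75 each.
    worker-2: 40+75 = 115 ≤ 120
  search-2 sheds 95 req/s: no online neighbours, lost.
No further crashes.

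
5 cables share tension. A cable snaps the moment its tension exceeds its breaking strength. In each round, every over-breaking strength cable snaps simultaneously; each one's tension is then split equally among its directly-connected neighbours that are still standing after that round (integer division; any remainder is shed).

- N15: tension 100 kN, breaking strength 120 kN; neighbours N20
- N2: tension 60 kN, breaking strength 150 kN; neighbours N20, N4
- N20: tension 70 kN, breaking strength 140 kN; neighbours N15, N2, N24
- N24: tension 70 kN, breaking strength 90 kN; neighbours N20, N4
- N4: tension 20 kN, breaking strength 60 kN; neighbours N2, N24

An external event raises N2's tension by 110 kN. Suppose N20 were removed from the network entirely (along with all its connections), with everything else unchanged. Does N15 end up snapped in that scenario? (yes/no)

no

With N20 removed:
Round 1 — N2 at 170 > 150. N2 snaps.
  N2 sheds 170 kN to N4: 170 each.
    N4: 20+170 = 190 > 60
Round 2 — N4 snaps.
  N4 sheds 190 kN to N24: 190 each.
    N24: 70+190 = 260 > 90
Round 3 — N24 snaps.
  N24 sheds 260 kN: no online neighbours, lost.
No further breaks.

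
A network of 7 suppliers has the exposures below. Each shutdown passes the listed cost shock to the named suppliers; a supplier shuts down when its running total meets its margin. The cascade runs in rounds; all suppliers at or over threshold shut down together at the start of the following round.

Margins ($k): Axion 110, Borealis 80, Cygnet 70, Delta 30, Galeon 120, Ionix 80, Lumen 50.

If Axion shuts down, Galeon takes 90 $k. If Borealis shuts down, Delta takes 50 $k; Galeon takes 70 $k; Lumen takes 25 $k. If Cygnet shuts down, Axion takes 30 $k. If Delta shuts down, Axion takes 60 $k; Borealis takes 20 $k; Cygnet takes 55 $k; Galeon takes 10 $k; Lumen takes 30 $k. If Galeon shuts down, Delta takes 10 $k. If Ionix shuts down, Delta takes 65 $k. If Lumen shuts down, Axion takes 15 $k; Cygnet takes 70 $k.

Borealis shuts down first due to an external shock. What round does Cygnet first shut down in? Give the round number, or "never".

Round 1 — Borealis shuts down (initial).
  Delta: +50 → 50 ≥ 30
  Galeon: +70 → 70 < 120
  Lumen: +25 → 25 < 50
Round 2 — Delta shuts down.
  Axion: +60 → 60 < 110
  Cygnet: +55 → 55 < 70
  Galeon: +10 → 80 < 120
  Lumen: +30 → 55 ≥ 50
Round 3 — Lumen shuts down.
  Axion: +15 → 75 < 110
  Cygnet: +70 → 125 ≥ 70
Round 4 — Cygnet shuts down.
  Axion: +30 → 105 < 110
No further shutdowns.

4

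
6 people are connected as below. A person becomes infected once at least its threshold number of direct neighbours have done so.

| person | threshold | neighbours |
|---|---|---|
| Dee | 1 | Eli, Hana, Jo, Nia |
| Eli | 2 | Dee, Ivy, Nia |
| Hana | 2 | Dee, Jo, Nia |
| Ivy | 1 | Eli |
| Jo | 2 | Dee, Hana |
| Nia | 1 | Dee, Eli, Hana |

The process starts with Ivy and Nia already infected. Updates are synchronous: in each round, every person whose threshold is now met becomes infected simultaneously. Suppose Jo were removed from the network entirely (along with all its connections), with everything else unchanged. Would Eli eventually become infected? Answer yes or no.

With Jo removed:
Round 1 — Ivy, Nia become infected (initial).
Round 2 — checking thresholds:
  Dee: 1 of 3 neighbours ≥ 1, becomes infected.
  Eli: 2 of 3 neighbours ≥ 2, becomes infected.
  Hana: 1 of 2 neighbours < 2, not yet.
Round 3 — checking thresholds:
  Hana: 2 of 2 neighbours ≥ 2, becomes infected.
Round 4 — no new infections; cascade stops.

yes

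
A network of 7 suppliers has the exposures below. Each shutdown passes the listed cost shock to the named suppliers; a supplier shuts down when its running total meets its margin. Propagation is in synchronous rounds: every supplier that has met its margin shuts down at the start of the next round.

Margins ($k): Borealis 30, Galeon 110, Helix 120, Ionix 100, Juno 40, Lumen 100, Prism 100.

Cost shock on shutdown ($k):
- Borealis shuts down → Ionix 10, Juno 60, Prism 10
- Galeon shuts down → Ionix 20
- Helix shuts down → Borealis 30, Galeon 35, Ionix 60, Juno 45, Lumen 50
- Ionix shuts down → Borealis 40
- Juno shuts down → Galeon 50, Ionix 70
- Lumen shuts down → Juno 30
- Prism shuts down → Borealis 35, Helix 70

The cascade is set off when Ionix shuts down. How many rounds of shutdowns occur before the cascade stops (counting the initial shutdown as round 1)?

3

Round 1 — Ionix shuts down (initial).
  Borealis: +40 → 40 ≥ 30
Round 2 — Borealis shuts down.
  Juno: +60 → 60 ≥ 40
  Prism: +10 → 10 < 100
Round 3 — Juno shuts down.
  Galeon: +50 → 50 < 110
No further shutdowns.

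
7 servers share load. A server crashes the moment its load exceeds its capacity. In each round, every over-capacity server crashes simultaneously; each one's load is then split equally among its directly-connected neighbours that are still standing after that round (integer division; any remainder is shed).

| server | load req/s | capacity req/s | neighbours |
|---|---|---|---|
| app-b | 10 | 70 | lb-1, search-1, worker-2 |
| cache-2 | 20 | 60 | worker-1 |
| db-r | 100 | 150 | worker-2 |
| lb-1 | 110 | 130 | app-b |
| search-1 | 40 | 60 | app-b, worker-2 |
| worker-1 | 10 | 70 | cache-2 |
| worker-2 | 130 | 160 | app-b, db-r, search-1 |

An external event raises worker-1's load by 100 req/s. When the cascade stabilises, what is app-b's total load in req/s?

Round 1 — worker-1 at 110 > 70. worker-1 crashes.
  worker-1 sheds 110 req/s to cache-2: 110 each.
    cache-2: 20+110 = 130 > 60
Round 2 — cache-2 crashes.
  cache-2 sheds 130 req/s: no online neighbours, lost.
No further crashes.

10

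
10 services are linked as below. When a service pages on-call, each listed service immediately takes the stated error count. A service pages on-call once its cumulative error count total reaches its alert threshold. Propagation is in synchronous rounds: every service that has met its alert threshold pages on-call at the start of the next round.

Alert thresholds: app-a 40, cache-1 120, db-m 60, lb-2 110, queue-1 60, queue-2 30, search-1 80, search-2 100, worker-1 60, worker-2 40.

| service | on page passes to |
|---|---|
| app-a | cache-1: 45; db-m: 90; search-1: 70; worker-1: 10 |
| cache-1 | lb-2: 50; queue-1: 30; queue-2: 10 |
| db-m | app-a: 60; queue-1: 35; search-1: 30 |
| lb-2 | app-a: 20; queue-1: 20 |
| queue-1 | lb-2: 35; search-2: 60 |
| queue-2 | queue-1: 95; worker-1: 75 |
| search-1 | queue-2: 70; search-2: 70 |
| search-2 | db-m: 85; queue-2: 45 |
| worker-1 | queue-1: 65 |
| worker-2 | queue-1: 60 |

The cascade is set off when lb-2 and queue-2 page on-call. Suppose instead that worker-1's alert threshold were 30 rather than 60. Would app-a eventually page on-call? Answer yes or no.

no

With worker-1's alert threshold at 30:
Round 1 — lb-2, queue-2 page on-call (initial).
  app-a: +20 → 20 < 40
  queue-1: +20+95 → 115 ≥ 60
  worker-1: +75 → 75 ≥ 30
Round 2 — queue-1, worker-1 page on-call.
  search-2: +60 → 60 < 100
No further pages.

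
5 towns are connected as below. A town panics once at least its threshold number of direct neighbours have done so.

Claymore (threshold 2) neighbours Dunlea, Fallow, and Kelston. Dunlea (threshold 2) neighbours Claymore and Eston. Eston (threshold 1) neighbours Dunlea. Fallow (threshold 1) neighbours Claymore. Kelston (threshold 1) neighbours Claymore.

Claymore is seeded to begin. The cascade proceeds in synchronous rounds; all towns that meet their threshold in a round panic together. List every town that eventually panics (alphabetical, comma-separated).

Round 1 — Claymore panics (initial).
Round 2 — checking thresholds:
  Dunlea: 1 of 2 neighbours < 2, below threshold.
  Fallow: 1 of 1 neighbours ≥ 1, panics.
  Kelston: 1 of 1 neighbours ≥ 1, panics.
Round 3 — no new panics; cascade stops.

Claymore, Fallow, Kelston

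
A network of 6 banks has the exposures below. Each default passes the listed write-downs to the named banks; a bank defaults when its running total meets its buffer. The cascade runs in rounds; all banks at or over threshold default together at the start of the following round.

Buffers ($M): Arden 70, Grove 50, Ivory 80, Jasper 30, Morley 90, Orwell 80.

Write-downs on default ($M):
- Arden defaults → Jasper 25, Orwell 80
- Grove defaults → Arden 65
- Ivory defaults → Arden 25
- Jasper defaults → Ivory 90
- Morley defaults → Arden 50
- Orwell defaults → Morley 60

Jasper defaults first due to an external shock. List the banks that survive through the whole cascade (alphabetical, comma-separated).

Arden, Grove, Morley, Orwell

Round 1 — Jasper defaults (initial).
  Ivory: +90 → 90 ≥ 80
Round 2 — Ivory defaults.
  Arden: +25 → 25 < 70
No further defaults.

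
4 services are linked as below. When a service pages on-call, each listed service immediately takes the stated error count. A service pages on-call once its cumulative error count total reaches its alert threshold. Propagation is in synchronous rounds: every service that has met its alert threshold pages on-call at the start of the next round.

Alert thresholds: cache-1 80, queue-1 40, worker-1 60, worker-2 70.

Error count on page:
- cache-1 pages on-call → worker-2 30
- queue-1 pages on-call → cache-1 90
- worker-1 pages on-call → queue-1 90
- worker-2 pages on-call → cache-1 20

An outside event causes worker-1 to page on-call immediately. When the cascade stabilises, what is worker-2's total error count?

30

Round 1 — worker-1 pages on-call (initial).
  queue-1: +90 → 90 ≥ 40
Round 2 — queue-1 pages on-call.
  cache-1: +90 → 90 ≥ 80
Round 3 — cache-1 pages on-call.
  worker-2: +30 → 30 < 70
No further pages.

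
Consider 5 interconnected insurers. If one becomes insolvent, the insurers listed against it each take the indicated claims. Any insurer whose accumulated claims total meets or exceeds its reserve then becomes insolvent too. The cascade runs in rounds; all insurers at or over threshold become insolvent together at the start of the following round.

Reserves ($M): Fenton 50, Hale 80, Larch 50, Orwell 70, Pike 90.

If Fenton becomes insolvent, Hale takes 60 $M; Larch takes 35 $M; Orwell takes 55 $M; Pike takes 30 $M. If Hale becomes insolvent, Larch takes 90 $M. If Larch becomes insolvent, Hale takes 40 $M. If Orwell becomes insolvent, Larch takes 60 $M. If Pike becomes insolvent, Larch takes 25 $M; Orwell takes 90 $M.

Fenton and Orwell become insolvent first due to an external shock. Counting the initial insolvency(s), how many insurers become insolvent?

Round 1 — Fenton, Orwell become insolvent (initial).
  Hale: +60 → 60 < 80
  Larch: +35+60 → 95 ≥ 50
  Pike: +30 → 30 < 90
Round 2 — Larch becomes insolvent.
  Hale: +40 → 100 ≥ 80
Round 3 — Hale becomes insolvent.
No further insolvencies.

4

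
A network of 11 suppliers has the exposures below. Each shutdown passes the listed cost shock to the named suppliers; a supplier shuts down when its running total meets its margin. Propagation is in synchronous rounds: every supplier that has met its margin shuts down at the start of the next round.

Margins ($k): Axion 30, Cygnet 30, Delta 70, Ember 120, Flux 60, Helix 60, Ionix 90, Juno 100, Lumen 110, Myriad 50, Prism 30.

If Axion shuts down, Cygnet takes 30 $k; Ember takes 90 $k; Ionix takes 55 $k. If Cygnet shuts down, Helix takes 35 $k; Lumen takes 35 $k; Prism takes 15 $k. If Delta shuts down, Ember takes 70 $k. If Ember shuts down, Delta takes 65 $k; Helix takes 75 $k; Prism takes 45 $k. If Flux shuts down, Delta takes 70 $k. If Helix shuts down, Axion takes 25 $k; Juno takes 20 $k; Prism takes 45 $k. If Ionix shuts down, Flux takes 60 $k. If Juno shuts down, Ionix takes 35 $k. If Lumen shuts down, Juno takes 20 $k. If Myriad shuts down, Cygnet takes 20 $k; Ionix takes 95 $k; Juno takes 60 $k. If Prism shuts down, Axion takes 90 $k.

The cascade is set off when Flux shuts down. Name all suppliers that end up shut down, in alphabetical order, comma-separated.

Round 1 — Flux shuts down (initial).
  Delta: +70 → 70 ≥ 70
Round 2 — Delta shuts down.
  Ember: +70 → 70 < 120
No further shutdowns.

Delta, Flux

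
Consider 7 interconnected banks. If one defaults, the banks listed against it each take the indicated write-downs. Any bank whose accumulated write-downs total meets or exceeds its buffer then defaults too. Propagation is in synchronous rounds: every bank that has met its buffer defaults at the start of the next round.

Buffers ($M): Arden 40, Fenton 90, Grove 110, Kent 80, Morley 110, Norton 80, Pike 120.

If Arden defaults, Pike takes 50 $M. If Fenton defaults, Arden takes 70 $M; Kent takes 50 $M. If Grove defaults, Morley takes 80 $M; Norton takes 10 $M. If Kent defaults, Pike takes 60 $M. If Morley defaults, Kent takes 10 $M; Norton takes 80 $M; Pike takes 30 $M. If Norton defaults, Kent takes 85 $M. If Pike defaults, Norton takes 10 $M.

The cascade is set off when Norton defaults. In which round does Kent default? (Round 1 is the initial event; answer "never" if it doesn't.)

Round 1 — Norton defaults (initial).
  Kent: +85 → 85 ≥ 80
Round 2 — Kent defaults.
  Pike: +60 → 60 < 120
No further defaults.

2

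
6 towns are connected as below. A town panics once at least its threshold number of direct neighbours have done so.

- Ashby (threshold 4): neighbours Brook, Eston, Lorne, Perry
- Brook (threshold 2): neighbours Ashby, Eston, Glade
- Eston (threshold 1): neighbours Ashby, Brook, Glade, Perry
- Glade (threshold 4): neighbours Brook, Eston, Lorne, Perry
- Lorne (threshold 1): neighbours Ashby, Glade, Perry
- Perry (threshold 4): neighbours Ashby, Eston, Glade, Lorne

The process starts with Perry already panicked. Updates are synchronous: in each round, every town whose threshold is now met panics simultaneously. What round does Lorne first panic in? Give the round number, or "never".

Round 1 — Perry panics (initial).
Round 2 — checking thresholds:
  Ashby: 1 of 4 neighbours < 4, below threshold.
  Eston: 1 of 4 neighbours ≥ 1, panics.
  Glade: 1 of 4 neighbours < 4, below threshold.
  Lorne: 1 of 3 neighbours ≥ 1, panics.
Round 3 — no new panics; cascade stops.

2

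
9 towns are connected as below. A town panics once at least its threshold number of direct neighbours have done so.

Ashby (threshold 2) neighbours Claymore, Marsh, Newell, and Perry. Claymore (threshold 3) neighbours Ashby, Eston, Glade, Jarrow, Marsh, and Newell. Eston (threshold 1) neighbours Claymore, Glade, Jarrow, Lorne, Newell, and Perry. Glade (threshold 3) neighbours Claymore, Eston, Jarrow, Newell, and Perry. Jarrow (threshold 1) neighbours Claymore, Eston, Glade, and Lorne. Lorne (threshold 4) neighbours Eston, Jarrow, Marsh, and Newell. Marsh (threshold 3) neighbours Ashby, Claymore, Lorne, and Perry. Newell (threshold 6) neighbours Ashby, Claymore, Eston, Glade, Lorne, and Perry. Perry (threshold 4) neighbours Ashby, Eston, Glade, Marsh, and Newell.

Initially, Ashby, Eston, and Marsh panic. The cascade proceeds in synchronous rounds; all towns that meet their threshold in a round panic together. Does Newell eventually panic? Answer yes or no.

no

Round 1 — Ashby, Eston, Marsh panic (initial).
Round 2 — checking thresholds:
  Claymore: 3 of 6 neighbours ≥ 3, panics.
  Glade: 1 of 5 neighbours < 3, holds.
  Jarrow: 1 of 4 neighbours ≥ 1, panics.
  Lorne: 2 of 4 neighbours < 4, holds.
  Newell: 2 of 6 neighbours < 6, holds.
  Perry: 3 of 5 neighbours < 4, holds.
Round 3 — checking thresholds:
  Glade: 3 of 5 neighbours ≥ 3, panics.
  Lorne: 3 of 4 neighbours < 4, holds.
  Newell: 3 of 6 neighbours < 6, holds.
  Perry: 3 of 5 neighbours < 4, holds.
Round 4 — checking thresholds:
  Lorne: 3 of 4 neighbours < 4, holds.
  Newell: 4 of 6 neighbours < 6, holds.
  Perry: 4 of 5 neighbours ≥ 4, panics.
Round 5 — no new panics; cascade stops.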